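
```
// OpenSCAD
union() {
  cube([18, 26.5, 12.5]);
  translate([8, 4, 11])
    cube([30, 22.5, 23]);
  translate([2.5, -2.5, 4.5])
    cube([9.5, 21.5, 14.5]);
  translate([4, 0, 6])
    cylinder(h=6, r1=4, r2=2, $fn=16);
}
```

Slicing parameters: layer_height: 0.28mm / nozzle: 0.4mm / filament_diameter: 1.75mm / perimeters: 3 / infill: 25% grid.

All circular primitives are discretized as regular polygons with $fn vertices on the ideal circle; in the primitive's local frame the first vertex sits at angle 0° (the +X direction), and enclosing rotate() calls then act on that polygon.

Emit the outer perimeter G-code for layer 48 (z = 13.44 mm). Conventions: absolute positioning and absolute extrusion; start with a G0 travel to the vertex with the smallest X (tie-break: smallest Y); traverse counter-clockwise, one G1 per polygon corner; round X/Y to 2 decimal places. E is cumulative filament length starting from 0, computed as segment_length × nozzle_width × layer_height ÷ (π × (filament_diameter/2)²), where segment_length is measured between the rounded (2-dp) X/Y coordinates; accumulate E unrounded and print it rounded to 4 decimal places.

G0 X2.50 Y-2.50 Z13.44
G1 X12.00 Y-2.50 E0.4424
G1 X12.00 Y4.00 E0.7450
G1 X38.00 Y4.00 E1.9557
G1 X38.00 Y26.50 E3.0034
G1 X8.00 Y26.50 E4.4003
G1 X8.00 Y19.00 E4.7495
G1 X2.50 Y19.00 E5.0057
G1 X2.50 Y-2.50 E6.0068

At z = 13.44 mm: the cube is absent (z outside [0, 12.5]); the 30×22.5 cube at (8, 4) contributes its full rectangle; the cube at (2.5, -2.5) is present — its section is the full 9.5×21.5 rectangle; the cone at (4, 0) is absent (z outside [6, 12]); Taking the union: the regions partially overlap (shared area 60.00 mm²), so overlapping operands fuse into one piece — 1 connected region. The outline is a single polygon with 8 vertices. Extrusion per mm of travel: 0.4 × 0.28 / (π × 0.875²) = 0.046564. Accumulating E over each segment gives final E = 6.0068.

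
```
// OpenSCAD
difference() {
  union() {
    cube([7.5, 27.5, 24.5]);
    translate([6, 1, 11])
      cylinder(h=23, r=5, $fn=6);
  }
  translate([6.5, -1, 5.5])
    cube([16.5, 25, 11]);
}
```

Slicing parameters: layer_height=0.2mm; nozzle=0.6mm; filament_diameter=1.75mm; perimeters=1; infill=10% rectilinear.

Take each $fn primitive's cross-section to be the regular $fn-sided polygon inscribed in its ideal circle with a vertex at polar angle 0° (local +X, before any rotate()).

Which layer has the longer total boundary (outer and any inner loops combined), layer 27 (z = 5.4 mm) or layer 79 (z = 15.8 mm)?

layer 79 (z = 15.8 mm)

Layer 27 (z = 5.4): the cube (footprint 7.5×27.5) is included at this height (perimeter 70.00 mm); the cylinder at (6, 1) does not reach this height (z outside [11, 34]); Taking the union: only the 7.5×27.5 cube is present, so the union is just that shape — boundary = 70.00 mm; the cube at (6.5, -1) is not intersected at this z (z outside [5.5, 16.5]); Subtracting the remaining from the first: none of the subtracted shapes is present at this height, so that combined region is unchanged — boundary = 70.00 mm. So its perimeter = 70.00 mm. Layer 79 (z = 15.8): the cube is present — its section is the full 7.5×27.5 rectangle (perimeter 70.00 mm); the cylinder at (6, 1): section is a regular 6-gon, circumradius r=5 (perimeter = 2·6·5.000·sin(180°/6) = 30.00 mm); Taking the union: the regions partially overlap (shared area 28.94 mm²), so the edge portions inside another operand are dropped and the merged outline is re-measured after clipping — boundary = 78.59 mm; the cube at (6.5, -1) is present — its section is the full 16.5×25 rectangle (perimeter 83.00 mm); Subtracting the remaining from the first: starting from the result so far, the 16.5×25 cube at (6.5, -1) partially overlaps it — only the 40.59 mm² overlap (of its 412.50 mm²) is removed, clipping the outline — boundary = 80.96 mm. So its perimeter = 80.96 mm. Layer 79 is larger (80.96 vs 70.00 mm).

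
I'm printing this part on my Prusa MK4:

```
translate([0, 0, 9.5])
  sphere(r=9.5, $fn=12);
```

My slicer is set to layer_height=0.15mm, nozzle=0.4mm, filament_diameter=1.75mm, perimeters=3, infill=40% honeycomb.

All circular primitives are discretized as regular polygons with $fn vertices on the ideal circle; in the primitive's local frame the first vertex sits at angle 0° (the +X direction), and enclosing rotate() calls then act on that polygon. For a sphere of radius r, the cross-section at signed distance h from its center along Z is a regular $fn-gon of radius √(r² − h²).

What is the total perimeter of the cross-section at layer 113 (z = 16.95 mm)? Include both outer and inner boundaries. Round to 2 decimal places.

At z = 16.95 mm: the r=9.5 sphere contributes a regular 12-gon of circumradius √(9.5²−7.45²) = 5.895 (perimeter = 2·12·5.895·sin(180°/12) = 36.62 mm). Overall, the cross-section is a single solid region. Total boundary length (outer) = 36.62 mm.

36.62 mm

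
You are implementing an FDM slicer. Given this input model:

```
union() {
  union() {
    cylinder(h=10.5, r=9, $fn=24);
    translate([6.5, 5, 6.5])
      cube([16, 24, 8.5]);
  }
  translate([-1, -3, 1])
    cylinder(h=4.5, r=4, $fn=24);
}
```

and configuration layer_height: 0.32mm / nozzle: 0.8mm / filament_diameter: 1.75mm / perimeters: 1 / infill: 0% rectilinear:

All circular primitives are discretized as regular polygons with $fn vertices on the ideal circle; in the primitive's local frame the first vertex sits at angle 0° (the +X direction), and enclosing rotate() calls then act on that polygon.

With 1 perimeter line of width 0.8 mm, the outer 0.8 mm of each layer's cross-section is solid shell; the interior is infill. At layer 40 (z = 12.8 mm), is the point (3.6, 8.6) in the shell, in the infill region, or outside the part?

At z = 12.8 mm: the cylinder does not reach this height (z outside [0, 10.5]); the 16×24 cube at (6.5, 5) contributes its full rectangle; Taking the union: only the 16×24 cube at (6.5, 5) is present, so the union is just that shape — 1 connected region; the cylinder at (-1, -3) is not intersected at this z (z outside [1, 5.5]); Merging all regions: only that combined region is present, so the union is just that shape — 1 connected region. Overall, the cross-section is a single solid region. The nearest boundary edge runs (6.50, 29.00)→(6.50, 5.00); distance from the point to it = 2.90 mm. The point is not inside any of the regions above, so it lies outside the cross-section (2.90 mm from the nearest boundary).

outside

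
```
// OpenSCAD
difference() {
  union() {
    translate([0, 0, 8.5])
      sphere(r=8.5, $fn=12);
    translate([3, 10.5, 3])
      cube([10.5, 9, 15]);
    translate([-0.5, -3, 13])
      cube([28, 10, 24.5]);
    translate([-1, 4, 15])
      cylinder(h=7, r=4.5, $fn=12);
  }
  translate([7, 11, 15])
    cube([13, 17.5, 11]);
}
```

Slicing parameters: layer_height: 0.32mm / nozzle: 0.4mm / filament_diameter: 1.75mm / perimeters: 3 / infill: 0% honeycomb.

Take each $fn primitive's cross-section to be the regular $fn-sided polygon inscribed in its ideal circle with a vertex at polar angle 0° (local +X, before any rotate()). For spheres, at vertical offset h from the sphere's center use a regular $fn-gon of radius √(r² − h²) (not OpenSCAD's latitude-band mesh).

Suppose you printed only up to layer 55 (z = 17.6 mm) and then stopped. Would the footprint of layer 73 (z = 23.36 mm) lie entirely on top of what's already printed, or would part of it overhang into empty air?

Compare the two slices. At z = 17.6: the sphere is not intersected at this z (|z−center|=9.100 > r=8.5); the cube at (3, 10.5) is present — its section is the full 10.5×9 rectangle (area 94.50 mm²); the 28×10 cube at (-0.5, -3) contributes its full rectangle (area 280.00 mm²); the cylinder at (-1, 4): section is a regular 12-gon, circumradius r=4.5 (area = (12/2)·4.500²·sin(360°/12) = 60.75 mm²); Merging all regions: the regions partially overlap — summed areas 435.25 mm² minus the doubly-counted overlap 23.56 mm² gives 411.69 mm² — area = 411.69 mm²; the 13×17.5 cube at (7, 11) contributes its full rectangle (area 227.50 mm²); Subtracting the remaining from the first: starting from that combined region (411.69 mm²), the 13×17.5 cube at (7, 11) partially overlaps it — only the 55.25 mm² overlap (of its 227.50 mm²) is removed, clipping the outline — area = 356.44 mm². At z = 23.36: the sphere is absent (|z−center|=14.860 > r=8.5); the cube at (3, 10.5) is absent (z outside [3, 18]); the cube at (-0.5, -3) (footprint 28×10) is included at this height (area 280.00 mm²); the cylinder at (-1, 4) is not intersected at this z (z outside [15, 22]); Combining (union): only the 28×10 cube at (-0.5, -3) is present, so the union is just that shape — area = 280.00 mm²; the 13×17.5 cube at (7, 11) contributes its full rectangle (area 227.50 mm²); After the difference (first − rest): starting from that combined region (280.00 mm²), the 13×17.5 cube at (7, 11) misses the remaining region (no effect) — area = 280.00 mm². Checking containment: the cross-section at z = 23.36 is a subset of the cross-section at z = 17.6.

entirely on top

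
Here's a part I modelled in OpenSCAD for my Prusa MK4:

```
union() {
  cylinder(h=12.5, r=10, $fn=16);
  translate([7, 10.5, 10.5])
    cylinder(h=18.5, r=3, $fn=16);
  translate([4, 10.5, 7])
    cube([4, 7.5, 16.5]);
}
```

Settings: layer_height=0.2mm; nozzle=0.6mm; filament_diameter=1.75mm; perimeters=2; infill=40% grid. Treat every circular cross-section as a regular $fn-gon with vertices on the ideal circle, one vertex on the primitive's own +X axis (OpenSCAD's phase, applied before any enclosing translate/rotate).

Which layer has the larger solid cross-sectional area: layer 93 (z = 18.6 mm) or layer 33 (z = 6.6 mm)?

Layer 93 (z = 18.6): the cylinder is not intersected at this z (z outside [0, 12.5]); the r=3 cylinder at (7, 10.5) contributes a regular 16-gon of circumradius 3 (area = (16/2)·3.000²·sin(360°/16) = 27.55 mm²); the cube at (4, 10.5) (footprint 4×7.5) is included at this height (area 30.00 mm²); Combining (union): the regions partially overlap — summed areas 57.55 mm² minus the doubly-counted overlap 9.79 mm² gives 47.76 mm² — area = 47.76 mm². So its area = 47.76 mm². Layer 33 (z = 6.6): the r=10 cylinder gives a regular 16-gon of circumradius 10 (constant along its height) (area = (16/2)·10.000²·sin(360°/16) = 306.15 mm²); the cylinder at (7, 10.5) is not intersected at this z (z outside [10.5, 29]); the cube at (4, 10.5) is not intersected at this z (z outside [7, 23.5]); Taking the union: only the r=10 cylinder is present, so the union is just that shape — area = 306.15 mm². So its area = 306.15 mm². Layer 33 is larger (306.15 vs 47.76 mm²).

layer 33 (z = 6.6 mm)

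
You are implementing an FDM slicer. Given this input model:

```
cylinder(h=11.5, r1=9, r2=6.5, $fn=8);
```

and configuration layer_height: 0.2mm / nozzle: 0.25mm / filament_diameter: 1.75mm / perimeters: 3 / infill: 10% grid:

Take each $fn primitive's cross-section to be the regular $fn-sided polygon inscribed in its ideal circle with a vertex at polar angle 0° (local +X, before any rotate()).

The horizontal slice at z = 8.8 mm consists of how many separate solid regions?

1

At z = 8.8 mm: the cone: at t=0.765 of its height the radius interpolates to r₁+(r₂−r₁)t = 7.087, giving a regular 8-gon of that circumradius. The result has 1 disconnected region.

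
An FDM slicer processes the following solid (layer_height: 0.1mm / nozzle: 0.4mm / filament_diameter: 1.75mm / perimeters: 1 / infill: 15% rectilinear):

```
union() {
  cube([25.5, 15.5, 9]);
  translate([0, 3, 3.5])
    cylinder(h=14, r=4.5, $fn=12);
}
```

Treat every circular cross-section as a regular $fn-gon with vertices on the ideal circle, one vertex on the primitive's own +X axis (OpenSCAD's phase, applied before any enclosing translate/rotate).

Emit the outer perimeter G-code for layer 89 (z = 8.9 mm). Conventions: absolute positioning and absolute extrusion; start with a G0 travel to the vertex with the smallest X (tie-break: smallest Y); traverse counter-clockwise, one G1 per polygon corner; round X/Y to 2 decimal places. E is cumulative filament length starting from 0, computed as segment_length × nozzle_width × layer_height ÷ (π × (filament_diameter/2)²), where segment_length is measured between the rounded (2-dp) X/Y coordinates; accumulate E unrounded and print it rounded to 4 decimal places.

At z = 8.9 mm: the cube (footprint 25.5×15.5) is included at this height; the cylinder at (0, 3): section is a regular 12-gon, circumradius r=4.5; Taking the union: the regions partially overlap (shared area 27.28 mm²), so overlapping operands fuse into one piece — 1 connected region. The outline is a single polygon with 12 vertices. Extrusion per mm of travel: 0.4 × 0.1 / (π × 0.875²) = 0.016630. Accumulating E over each segment gives final E = 1.4790.

G0 X-4.50 Y3.00 Z8.90
G1 X-3.90 Y0.75 E0.0387
G1 X-2.25 Y-0.90 E0.0775
G1 X0.00 Y-1.50 E0.1163
G1 X2.25 Y-0.90 E0.1550
G1 X3.15 Y0.00 E0.1761
G1 X25.50 Y0.00 E0.5478
G1 X25.50 Y15.50 E0.8056
G1 X0.00 Y15.50 E1.2297
G1 X0.00 Y7.50 E1.3627
G1 X-2.25 Y6.90 E1.4014
G1 X-3.90 Y5.25 E1.4402
G1 X-4.50 Y3.00 E1.4790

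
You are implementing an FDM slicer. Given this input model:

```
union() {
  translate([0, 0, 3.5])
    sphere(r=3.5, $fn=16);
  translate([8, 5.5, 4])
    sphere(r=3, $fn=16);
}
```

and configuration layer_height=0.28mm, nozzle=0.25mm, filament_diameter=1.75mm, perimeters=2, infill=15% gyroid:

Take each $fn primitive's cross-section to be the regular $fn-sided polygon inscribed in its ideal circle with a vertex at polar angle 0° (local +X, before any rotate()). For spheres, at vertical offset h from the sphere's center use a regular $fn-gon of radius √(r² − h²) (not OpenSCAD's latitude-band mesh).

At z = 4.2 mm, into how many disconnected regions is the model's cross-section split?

2

At z = 4.2 mm: the r=3.5 sphere contributes a regular 16-gon of circumradius √(3.5²−0.7²) = 3.429; the r=3 sphere at (8, 5.5) slices to a regular 16-gon of circumradius 2.993 (√(r²−h²) with h=0.2 from center); Merging all regions: the 2 present regions are separate (no shared area or edge), so areas and boundary lengths simply add and each stays a separate island — 2 connected regions. The result has 2 disconnected regions.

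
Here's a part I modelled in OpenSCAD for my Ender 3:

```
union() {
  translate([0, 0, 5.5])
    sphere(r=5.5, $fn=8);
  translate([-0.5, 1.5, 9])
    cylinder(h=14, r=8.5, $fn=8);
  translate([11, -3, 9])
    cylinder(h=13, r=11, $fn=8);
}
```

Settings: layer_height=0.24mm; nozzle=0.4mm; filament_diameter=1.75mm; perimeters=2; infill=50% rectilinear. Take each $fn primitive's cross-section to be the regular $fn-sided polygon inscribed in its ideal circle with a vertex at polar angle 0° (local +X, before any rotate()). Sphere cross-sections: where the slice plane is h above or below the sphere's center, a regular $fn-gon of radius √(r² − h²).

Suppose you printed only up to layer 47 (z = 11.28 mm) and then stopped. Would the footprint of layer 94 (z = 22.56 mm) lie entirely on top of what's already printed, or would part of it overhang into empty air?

Compare the two slices. At z = 11.28: the sphere does not reach this height (|z−center|=5.780 > r=5.5); the cylinder at (-0.5, 1.5): section is a regular 8-gon, circumradius r=8.5 (area = (8/2)·8.500²·sin(360°/8) = 204.35 mm²); the cylinder at (11, -3): section is a regular 8-gon, circumradius r=11 (area = (8/2)·11.000²·sin(360°/8) = 342.24 mm²); Combining (union): the regions partially overlap — summed areas 546.59 mm² minus the doubly-counted overlap 57.88 mm² gives 488.71 mm² — area = 488.71 mm². At z = 22.56: the sphere is not intersected at this z (|z−center|=17.060 > r=5.5); the r=8.5 cylinder at (-0.5, 1.5) contributes a regular 8-gon of circumradius 8.5 (area = (8/2)·8.500²·sin(360°/8) = 204.35 mm²); the cylinder at (11, -3) is absent (z outside [9, 22]); Combining (union): only the r=8.5 cylinder at (-0.5, 1.5) is present, so the union is just that shape — area = 204.35 mm². Checking containment: the cross-section at z = 22.56 is a subset of the cross-section at z = 11.28.

entirely on top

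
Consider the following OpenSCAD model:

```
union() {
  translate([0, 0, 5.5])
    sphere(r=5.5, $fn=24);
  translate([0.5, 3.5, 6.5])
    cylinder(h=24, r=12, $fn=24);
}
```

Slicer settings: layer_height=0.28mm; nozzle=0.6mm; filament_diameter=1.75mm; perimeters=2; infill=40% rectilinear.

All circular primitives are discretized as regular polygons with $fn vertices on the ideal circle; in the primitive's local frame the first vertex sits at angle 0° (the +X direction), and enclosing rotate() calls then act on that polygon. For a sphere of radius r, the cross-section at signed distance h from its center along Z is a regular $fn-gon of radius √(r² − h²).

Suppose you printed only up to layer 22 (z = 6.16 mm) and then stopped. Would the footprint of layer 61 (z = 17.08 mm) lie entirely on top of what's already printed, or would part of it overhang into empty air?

part overhangs

Compare the two slices. At z = 6.16: the r=5.5 sphere contributes a regular 24-gon of circumradius √(5.5²−0.66²) = 5.460 (area = (24/2)·5.460²·sin(360°/24) = 92.60 mm²); the cylinder at (0.5, 3.5) is absent (z outside [6.5, 30.5]); Taking the union: only the r=5.5 sphere is present, so the union is just that shape — area = 92.60 mm². At z = 17.08: the sphere is absent (|z−center|=11.580 > r=5.5); the r=12 cylinder at (0.5, 3.5) gives a regular 24-gon of circumradius 12 (constant along its height) (area = (24/2)·12.000²·sin(360°/24) = 447.24 mm²); Taking the union: only the r=12 cylinder at (0.5, 3.5) is present, so the union is just that shape — area = 447.24 mm². Checking containment: at z = 17.08 the cross-section extends beyond the z = 6.16 cross-section by about 354.64 mm².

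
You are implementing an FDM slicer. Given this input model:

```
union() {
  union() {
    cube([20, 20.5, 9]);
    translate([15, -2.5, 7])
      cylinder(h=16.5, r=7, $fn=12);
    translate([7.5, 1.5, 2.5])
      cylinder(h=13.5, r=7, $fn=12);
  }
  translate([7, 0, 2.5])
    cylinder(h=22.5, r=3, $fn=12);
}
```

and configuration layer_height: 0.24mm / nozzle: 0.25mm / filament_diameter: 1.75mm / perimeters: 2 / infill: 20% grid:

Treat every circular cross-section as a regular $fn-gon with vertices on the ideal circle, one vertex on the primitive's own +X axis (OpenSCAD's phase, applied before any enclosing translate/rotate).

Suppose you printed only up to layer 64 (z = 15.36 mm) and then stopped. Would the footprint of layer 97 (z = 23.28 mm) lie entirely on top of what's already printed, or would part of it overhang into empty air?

entirely on top

Compare the two slices. At z = 15.36: the cube is absent (z outside [0, 9]); the cylinder at (15, -2.5): section is a regular 12-gon, circumradius r=7 (area = (12/2)·7.000²·sin(360°/12) = 147.00 mm²); the cylinder at (7.5, 1.5): section is a regular 12-gon, circumradius r=7 (area = (12/2)·7.000²·sin(360°/12) = 147.00 mm²); Combining (union): the regions partially overlap — summed areas 294.00 mm² minus the doubly-counted overlap 38.51 mm² gives 255.49 mm² — area = 255.49 mm²; the r=3 cylinder at (7, 0) gives a regular 12-gon of circumradius 3 (constant along its height) (area = (12/2)·3.000²·sin(360°/12) = 27.00 mm²); Taking the union: the r=3 cylinder at (7, 0) lies entirely inside the result so far, so the union is just the result so far — area = 255.49 mm². At z = 23.28: the cube is absent (z outside [0, 9]); the cylinder at (15, -2.5): section is a regular 12-gon, circumradius r=7 (area = (12/2)·7.000²·sin(360°/12) = 147.00 mm²); the cylinder at (7.5, 1.5) does not reach this height (z outside [2.5, 16]); Combining (union): only the r=7 cylinder at (15, -2.5) is present, so the union is just that shape — area = 147.00 mm²; the r=3 cylinder at (7, 0) contributes a regular 12-gon of circumradius 3 (area = (12/2)·3.000²·sin(360°/12) = 27.00 mm²); Merging all regions: the regions partially overlap — summed areas 174.00 mm² minus the doubly-counted overlap 4.35 mm² gives 169.65 mm² — area = 169.65 mm². Checking containment: the cross-section at z = 23.28 is a subset of the cross-section at z = 15.36.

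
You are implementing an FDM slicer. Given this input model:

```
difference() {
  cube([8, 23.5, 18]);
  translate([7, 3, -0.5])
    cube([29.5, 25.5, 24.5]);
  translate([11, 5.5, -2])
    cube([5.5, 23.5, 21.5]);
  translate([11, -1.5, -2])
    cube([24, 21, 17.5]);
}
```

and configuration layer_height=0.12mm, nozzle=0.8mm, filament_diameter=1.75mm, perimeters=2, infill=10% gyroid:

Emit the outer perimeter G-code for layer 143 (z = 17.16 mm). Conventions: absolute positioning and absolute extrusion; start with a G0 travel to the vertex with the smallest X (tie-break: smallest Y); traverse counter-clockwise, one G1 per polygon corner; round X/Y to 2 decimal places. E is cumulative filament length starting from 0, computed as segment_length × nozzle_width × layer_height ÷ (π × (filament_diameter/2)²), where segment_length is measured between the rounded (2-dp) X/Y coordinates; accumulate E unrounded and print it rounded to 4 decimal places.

At z = 17.16 mm: the 8×23.5 cube contributes its full rectangle; the cube at (7, 3) (footprint 29.5×25.5) is included at this height; the 5.5×23.5 cube at (11, 5.5) contributes its full rectangle; the cube at (11, -1.5) does not reach this height (z outside [-2, 15.5]); Taking the first minus the rest: starting from the 8×23.5 cube, the 29.5×25.5 cube at (7, 3) partially overlaps it — only the 20.50 mm² overlap (of its 752.25 mm²) is removed, clipping the outline; the 5.5×23.5 cube at (11, 5.5) misses the remaining region (no effect) — 1 connected region. The outline is a single polygon with 6 vertices. Extrusion per mm of travel: 0.8 × 0.12 / (π × 0.875²) = 0.039912. Accumulating E over each segment gives final E = 2.5145.

G0 X0.00 Y0.00 Z17.16
G1 X8.00 Y0.00 E0.3193
G1 X8.00 Y3.00 E0.4390
G1 X7.00 Y3.00 E0.4789
G1 X7.00 Y23.50 E1.2971
G1 X0.00 Y23.50 E1.5765
G1 X0.00 Y0.00 E2.5145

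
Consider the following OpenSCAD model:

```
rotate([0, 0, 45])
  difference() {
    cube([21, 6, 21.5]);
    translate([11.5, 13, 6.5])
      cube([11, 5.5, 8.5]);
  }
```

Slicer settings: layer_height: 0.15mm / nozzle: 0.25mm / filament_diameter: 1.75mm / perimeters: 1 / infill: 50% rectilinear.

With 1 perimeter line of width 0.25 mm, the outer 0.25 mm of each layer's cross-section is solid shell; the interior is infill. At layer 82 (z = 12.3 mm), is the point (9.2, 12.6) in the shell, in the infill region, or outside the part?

At z = 12.3 mm: the 21×6 cube contributes its full rectangle; the 11×5.5 cube at (11.5, 13) contributes its full rectangle; After the difference (first − rest): starting from the 21×6 cube, the 11×5.5 cube at (11.5, 13) misses the remaining region (no effect) — 1 connected region; (whole slice rotated 45° about Z — lengths, areas and connectivity unchanged). Overall, the cross-section is a single solid region. Undo the 45° rotation: the query point maps to (15.415, 2.404) in the un-rotated model frame. The nearest boundary edge runs (21.00, 0.00)→(0.00, 0.00); distance from the point to it = 2.40 mm. The point is inside the cross-section and 2.40 mm from the nearest boundary — more than the 0.25 mm shell width (1 × 0.25), so it's in the infill interior.

infill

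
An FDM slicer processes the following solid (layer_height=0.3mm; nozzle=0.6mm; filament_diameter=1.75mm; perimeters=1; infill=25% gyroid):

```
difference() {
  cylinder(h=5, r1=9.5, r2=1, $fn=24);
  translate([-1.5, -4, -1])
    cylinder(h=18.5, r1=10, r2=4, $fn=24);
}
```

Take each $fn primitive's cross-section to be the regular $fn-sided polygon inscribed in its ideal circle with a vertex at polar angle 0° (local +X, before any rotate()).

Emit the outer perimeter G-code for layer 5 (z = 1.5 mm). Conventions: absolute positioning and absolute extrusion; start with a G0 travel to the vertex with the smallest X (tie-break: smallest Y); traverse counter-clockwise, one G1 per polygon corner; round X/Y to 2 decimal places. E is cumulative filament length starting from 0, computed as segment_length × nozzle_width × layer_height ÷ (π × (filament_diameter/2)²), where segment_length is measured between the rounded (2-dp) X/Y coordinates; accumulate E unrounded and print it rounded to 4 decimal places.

At z = 1.5 mm: the cone: at t=0.300 of its height the radius interpolates to r₁+(r₂−r₁)t = 6.950, giving a regular 24-gon of that circumradius; the cone at (-1.5, -4) (r1=10→r2=4) has section circumradius 9.189 here — a regular 24-gon; Subtracting the remaining from the first: starting from the cone, the cone at (-1.5, -4) partially overlaps it — only the 128.54 mm² overlap (of its 262.26 mm²) is removed, clipping the outline — 1 connected region. The outline is a single polygon with 18 vertices. Extrusion per mm of travel: 0.6 × 0.3 / (π × 0.875²) = 0.074835. Accumulating E over each segment gives final E = 2.4290.

G0 X-5.44 Y4.23 Z1.50
G1 X-3.88 Y4.88 E0.1265
G1 X-1.50 Y5.19 E0.3061
G1 X0.88 Y4.88 E0.4857
G1 X3.09 Y3.96 E0.6648
G1 X5.00 Y2.50 E0.8448
G1 X6.46 Y0.59 E1.0247
G1 X6.89 Y-0.45 E1.1089
G1 X6.95 Y0.00 E1.1429
G1 X6.71 Y1.80 E1.2788
G1 X6.02 Y3.47 E1.4140
G1 X4.91 Y4.91 E1.5500
G1 X3.48 Y6.02 E1.6855
G1 X1.80 Y6.71 E1.8214
G1 X0.00 Y6.95 E1.9573
G1 X-1.80 Y6.71 E2.0932
G1 X-3.47 Y6.02 E2.2284
G1 X-4.91 Y4.91 E2.3645
G1 X-5.44 Y4.23 E2.4290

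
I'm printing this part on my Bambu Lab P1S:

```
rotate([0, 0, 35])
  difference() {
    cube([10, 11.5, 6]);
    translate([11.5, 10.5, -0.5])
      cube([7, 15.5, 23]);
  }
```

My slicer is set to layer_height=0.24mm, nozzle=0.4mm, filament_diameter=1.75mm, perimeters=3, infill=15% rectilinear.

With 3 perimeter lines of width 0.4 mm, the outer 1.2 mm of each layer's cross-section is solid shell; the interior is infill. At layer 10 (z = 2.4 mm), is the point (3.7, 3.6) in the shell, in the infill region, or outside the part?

shell

At z = 2.4 mm: the 10×11.5 cube contributes its full rectangle; the 7×15.5 cube at (11.5, 10.5) contributes its full rectangle; Taking the first minus the rest: starting from the 10×11.5 cube, the 7×15.5 cube at (11.5, 10.5) misses the remaining region (no effect) — 1 connected region; (rotated 35° about Z; rotation is an isometry so areas/perimeters/island counts are preserved). Overall, the cross-section is a single solid region. Undo the 35° rotation: the query point maps to (5.096, 0.827) in the un-rotated model frame. The nearest boundary edge runs (10.00, 0.00)→(0.00, 0.00); distance from the point to it = 0.83 mm. The point is inside the cross-section, 0.83 mm from the nearest boundary — within the 1.2 mm shell band (3 × 0.4).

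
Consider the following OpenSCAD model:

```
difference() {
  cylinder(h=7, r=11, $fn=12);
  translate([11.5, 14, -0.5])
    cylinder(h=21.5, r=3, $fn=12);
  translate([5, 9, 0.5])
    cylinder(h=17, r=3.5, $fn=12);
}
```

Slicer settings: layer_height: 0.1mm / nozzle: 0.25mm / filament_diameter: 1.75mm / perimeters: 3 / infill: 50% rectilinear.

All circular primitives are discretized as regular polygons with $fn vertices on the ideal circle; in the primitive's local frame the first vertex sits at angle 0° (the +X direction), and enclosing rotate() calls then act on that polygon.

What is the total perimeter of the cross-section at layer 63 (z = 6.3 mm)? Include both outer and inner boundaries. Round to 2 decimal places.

71.62 mm

At z = 6.3 mm: the r=11 cylinder contributes a regular 12-gon of circumradius 11 (perimeter = 2·12·11.000·sin(180°/12) = 68.33 mm); the r=3 cylinder at (11.5, 14) gives a regular 12-gon of circumradius 3 (constant along its height) (perimeter = 2·12·3.000·sin(180°/12) = 18.63 mm); the r=3.5 cylinder at (5, 9) gives a regular 12-gon of circumradius 3.5 (constant along its height) (perimeter = 2·12·3.500·sin(180°/12) = 21.74 mm); Taking the first minus the rest: starting from the r=11 cylinder, the r=3 cylinder at (11.5, 14) misses the remaining region (no effect); the r=3.5 cylinder at (5, 9) partially overlaps it — only the 20.04 mm² overlap (of its 36.75 mm²) is removed, clipping the outline — boundary = 71.62 mm. Overall, the cross-section is a single solid region. Total boundary length (outer) = 71.62 mm.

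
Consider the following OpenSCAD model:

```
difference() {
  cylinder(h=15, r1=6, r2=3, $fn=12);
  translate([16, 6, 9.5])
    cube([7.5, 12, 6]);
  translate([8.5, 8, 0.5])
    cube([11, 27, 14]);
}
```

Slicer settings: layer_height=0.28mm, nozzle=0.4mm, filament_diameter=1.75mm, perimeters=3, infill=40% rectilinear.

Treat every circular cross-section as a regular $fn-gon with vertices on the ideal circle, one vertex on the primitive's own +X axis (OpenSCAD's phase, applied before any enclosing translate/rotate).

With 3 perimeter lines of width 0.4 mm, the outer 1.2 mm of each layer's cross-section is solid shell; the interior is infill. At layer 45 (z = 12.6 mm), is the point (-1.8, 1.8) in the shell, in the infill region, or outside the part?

shell

At z = 12.6 mm: the cone: at t=0.840 of its height the radius interpolates to r₁+(r₂−r₁)t = 3.480, giving a regular 12-gon of that circumradius; the cube at (16, 6) (footprint 7.5×12) is included at this height; the cube at (8.5, 8) (footprint 11×27) is included at this height; Taking the first minus the rest: starting from the cone, the 7.5×12 cube at (16, 6) misses the remaining region (no effect); the 11×27 cube at (8.5, 8) misses the remaining region (no effect) — 1 connected region. Overall, the cross-section is a single solid region. The nearest boundary edge runs (-3.01, 1.74)→(-1.74, 3.01); distance from the point to it = 0.82 mm. The point is inside the cross-section, 0.82 mm from the nearest boundary — within the 1.2 mm shell band (3 × 0.4).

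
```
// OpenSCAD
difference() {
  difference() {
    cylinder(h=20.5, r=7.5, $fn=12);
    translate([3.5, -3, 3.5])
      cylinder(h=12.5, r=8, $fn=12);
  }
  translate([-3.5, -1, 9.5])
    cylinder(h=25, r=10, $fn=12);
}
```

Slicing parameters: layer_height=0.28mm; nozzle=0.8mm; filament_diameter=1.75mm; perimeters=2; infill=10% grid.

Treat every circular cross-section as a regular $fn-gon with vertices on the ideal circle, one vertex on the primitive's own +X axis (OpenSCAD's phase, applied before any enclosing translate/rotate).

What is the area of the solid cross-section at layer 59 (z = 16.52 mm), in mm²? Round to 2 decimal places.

At z = 16.52 mm: the cylinder: section is a regular 12-gon, circumradius r=7.5 (area = (12/2)·7.500²·sin(360°/12) = 168.75 mm²); the cylinder at (3.5, -3) is not intersected at this z (z outside [3.5, 16]); Subtracting the remaining from the first: none of the subtracted shapes is present at this height, so the r=7.5 cylinder is unchanged — area = 168.75 mm²; the r=10 cylinder at (-3.5, -1) contributes a regular 12-gon of circumradius 10 (area = (12/2)·10.000²·sin(360°/12) = 300.00 mm²); Taking the first minus the rest: starting from that combined region (168.75 mm²), the r=10 cylinder at (-3.5, -1) partially overlaps it — only the 157.40 mm² overlap (of its 300.00 mm²) is removed, clipping the outline — area = 11.35 mm². Overall, the cross-section is a single solid region. Net area = 11.35 mm².

11.35 mm²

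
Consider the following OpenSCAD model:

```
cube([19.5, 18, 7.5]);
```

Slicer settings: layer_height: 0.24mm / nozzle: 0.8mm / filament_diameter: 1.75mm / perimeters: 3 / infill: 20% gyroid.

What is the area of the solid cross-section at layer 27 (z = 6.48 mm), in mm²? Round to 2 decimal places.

351.00 mm²

At z = 6.48 mm: the 19.5×18 cube contributes its full rectangle (area 351.00 mm²). Overall, the cross-section is a single solid region. Net area = 351.00 mm².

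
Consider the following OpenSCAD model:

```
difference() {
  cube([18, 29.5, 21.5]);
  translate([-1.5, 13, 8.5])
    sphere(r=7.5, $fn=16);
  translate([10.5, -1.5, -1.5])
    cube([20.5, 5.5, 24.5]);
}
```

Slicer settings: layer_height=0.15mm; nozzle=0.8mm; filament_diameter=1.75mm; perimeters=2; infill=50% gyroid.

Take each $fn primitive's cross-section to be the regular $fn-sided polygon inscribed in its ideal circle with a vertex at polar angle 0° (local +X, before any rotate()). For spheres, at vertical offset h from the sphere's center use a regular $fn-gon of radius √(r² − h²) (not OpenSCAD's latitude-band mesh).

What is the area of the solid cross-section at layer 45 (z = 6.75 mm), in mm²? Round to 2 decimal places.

At z = 6.75 mm: the cube (footprint 18×29.5) is included at this height (area 531.00 mm²); the sphere at (-1.5, 13): section is a regular 16-gon, circumradius = √(r²−h²) = √(7.5²−1.75²) = 7.293 (area = (16/2)·7.293²·sin(360°/16) = 162.83 mm²); the 20.5×5.5 cube at (10.5, -1.5) contributes its full rectangle (area 112.75 mm²); Taking the first minus the rest: starting from the 18×29.5 cube (531.00 mm²), the r=7.5 sphere at (-1.5, 13) partially overlaps it — only the 59.98 mm² overlap (of its 162.83 mm²) is removed, clipping the outline; the 20.5×5.5 cube at (10.5, -1.5) partially overlaps it — only the 30.00 mm² overlap (of its 112.75 mm²) is removed, clipping the outline — area = 441.02 mm². Overall, the cross-section is a single solid region. Net area = 441.02 mm².

441.02 mm²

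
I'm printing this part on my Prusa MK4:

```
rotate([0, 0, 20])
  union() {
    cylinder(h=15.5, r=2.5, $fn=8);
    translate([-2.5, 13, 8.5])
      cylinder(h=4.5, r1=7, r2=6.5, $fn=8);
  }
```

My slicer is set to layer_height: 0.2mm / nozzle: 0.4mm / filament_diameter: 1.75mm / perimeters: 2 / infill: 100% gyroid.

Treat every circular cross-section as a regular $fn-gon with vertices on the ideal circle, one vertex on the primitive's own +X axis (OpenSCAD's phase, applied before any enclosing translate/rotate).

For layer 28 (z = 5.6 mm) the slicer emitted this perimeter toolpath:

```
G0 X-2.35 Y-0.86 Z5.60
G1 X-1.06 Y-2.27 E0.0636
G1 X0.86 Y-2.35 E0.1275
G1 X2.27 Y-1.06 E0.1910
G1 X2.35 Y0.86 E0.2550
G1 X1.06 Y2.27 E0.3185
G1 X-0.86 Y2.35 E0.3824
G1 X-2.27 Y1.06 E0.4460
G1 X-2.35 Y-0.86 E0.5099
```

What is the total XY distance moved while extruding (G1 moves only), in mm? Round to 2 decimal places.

15.33 mm

Sum the Euclidean lengths of each G1 segment: total = 15.33 mm.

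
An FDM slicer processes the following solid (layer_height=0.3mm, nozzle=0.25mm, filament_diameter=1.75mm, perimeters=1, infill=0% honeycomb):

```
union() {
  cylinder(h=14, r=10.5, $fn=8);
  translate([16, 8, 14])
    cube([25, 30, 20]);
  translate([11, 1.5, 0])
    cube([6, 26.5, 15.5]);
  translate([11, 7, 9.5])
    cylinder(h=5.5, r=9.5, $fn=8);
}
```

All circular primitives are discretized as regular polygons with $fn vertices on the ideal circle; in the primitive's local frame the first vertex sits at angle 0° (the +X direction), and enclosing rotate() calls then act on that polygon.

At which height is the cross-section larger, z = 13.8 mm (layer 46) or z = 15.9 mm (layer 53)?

Layer 46 (z = 13.8): the r=10.5 cylinder contributes a regular 8-gon of circumradius 10.5 (area = (8/2)·10.500²·sin(360°/8) = 311.83 mm²); the cube at (16, 8) does not reach this height (z outside [14, 34]); the cube at (11, 1.5) is present — its section is the full 6×26.5 rectangle (area 159.00 mm²); the cylinder at (11, 7): section is a regular 8-gon, circumradius r=9.5 (area = (8/2)·9.500²·sin(360°/8) = 255.27 mm²); Taking the union: the regions partially overlap — summed areas 726.10 mm² minus the doubly-counted overlap 138.94 mm² gives 587.16 mm² — area = 587.16 mm². So its area = 587.16 mm². Layer 53 (z = 15.9): the cylinder is not intersected at this z (z outside [0, 14]); the cube at (16, 8) (footprint 25×30) is included at this height (area 750.00 mm²); the cube at (11, 1.5) does not reach this height (z outside [0, 15.5]); the cylinder at (11, 7) is absent (z outside [9.5, 15]); Taking the union: only the 25×30 cube at (16, 8) is present, so the union is just that shape — area = 750.00 mm². So its area = 750.00 mm². Layer 53 is larger (750.00 vs 587.16 mm²).

layer 53 (z = 15.9 mm)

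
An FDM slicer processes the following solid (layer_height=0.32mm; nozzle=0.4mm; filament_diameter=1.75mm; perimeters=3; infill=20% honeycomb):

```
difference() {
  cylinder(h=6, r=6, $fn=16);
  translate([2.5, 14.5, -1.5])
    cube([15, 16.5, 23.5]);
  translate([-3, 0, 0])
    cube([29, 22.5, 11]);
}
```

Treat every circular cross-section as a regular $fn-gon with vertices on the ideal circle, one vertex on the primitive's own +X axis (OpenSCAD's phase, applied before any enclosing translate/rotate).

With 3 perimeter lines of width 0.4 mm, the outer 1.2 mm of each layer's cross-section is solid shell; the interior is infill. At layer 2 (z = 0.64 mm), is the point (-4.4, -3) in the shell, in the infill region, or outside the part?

At z = 0.64 mm: the r=6 cylinder contributes a regular 16-gon of circumradius 6; the cube at (2.5, 14.5) (footprint 15×16.5) is included at this height; the cube at (-3, 0) is present — its section is the full 29×22.5 rectangle; Taking the first minus the rest: starting from the r=6 cylinder, the 15×16.5 cube at (2.5, 14.5) misses the remaining region (no effect); the 29×22.5 cube at (-3, 0) partially overlaps it — only the 44.54 mm² overlap (of its 652.50 mm²) is removed, clipping the outline — 1 connected region. Overall, the cross-section is a single solid region. The nearest boundary edge runs (-4.24, -4.24)→(-5.54, -2.30); distance from the point to it = 0.56 mm. The point is inside the cross-section, 0.56 mm from the nearest boundary — within the 1.2 mm shell band (3 × 0.4).

shell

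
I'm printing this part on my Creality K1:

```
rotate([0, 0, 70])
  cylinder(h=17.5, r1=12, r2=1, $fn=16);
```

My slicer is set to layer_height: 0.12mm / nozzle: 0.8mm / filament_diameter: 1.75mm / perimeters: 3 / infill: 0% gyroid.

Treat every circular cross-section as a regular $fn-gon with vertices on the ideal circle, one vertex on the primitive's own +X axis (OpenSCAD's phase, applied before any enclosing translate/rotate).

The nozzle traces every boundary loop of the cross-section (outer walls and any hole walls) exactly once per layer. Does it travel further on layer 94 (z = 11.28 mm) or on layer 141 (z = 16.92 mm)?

Layer 94 (z = 11.28): the cone (r1=12→r2=1) has section circumradius 4.910 here — a regular 16-gon (perimeter = 2·16·4.910·sin(180°/16) = 30.65 mm); (whole slice rotated 70° about Z — lengths, areas and connectivity unchanged). So its perimeter = 30.65 mm. Layer 141 (z = 16.92): the cone: at t=0.967 of its height the radius interpolates to r₁+(r₂−r₁)t = 1.365, giving a regular 16-gon of that circumradius (perimeter = 2·16·1.365·sin(180°/16) = 8.52 mm); (rotated 70° about Z; rotation is an isometry so areas/perimeters/island counts are preserved). So its perimeter = 8.52 mm. Layer 94 is larger (30.65 vs 8.52 mm).

layer 94 (z = 11.28 mm)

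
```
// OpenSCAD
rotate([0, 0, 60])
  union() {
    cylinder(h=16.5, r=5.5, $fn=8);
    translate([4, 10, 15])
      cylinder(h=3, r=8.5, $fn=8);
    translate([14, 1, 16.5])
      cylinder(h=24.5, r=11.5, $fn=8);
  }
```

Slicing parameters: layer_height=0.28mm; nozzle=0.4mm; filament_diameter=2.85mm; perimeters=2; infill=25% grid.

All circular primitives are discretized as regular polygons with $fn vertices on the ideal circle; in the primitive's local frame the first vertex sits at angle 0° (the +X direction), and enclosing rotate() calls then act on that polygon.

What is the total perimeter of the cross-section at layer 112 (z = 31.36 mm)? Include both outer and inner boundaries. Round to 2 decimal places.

70.41 mm

At z = 31.36 mm: the cylinder does not reach this height (z outside [0, 16.5]); the cylinder at (4, 10) is not intersected at this z (z outside [15, 18]); the cylinder at (14, 1): section is a regular 8-gon, circumradius r=11.5 (perimeter = 2·8·11.500·sin(180°/8) = 70.41 mm); Taking the union: only the r=11.5 cylinder at (14, 1) is present, so the union is just that shape — boundary = 70.41 mm; (whole slice rotated 60° about Z — lengths, areas and connectivity unchanged). Overall, the cross-section is a single solid region. Total boundary length (outer) = 70.41 mm.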